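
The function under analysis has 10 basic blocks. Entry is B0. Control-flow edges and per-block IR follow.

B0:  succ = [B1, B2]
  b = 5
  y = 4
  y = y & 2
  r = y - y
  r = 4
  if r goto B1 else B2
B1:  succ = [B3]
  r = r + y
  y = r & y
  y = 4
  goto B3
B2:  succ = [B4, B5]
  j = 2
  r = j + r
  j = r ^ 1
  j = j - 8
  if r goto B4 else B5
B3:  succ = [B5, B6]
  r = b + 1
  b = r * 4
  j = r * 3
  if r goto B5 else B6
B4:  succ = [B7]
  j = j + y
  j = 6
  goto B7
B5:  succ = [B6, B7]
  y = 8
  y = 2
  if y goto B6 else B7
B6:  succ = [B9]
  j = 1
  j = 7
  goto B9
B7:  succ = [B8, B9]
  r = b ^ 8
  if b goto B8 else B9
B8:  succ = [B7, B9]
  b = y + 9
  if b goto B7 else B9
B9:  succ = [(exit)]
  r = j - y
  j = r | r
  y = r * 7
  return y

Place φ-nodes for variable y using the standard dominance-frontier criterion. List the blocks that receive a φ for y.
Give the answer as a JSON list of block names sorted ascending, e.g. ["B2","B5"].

Answer: ["B5", "B6", "B7", "B9"]

Derivation:
idom tree: B1←B0 B2←B0 B3←B1 B4←B2 B5←B0 B6←B0 B7←B0 B8←B7 B9←B0
Dom at joins:
  B5: preds {B2,B3}: {B0,B2} ∩ {B0,B1,B3} = {B0}; idom=B0
  B6: preds {B3,B5}: {B0,B1,B3} ∩ {B0,B5} = {B0}; idom=B0
  B7: preds {B4,B5,B8}: {B0,B2,B4} ∩ {B0,B5} ∩ {B0,B7,B8} = {B0}; idom=B0
  B9: preds {B6,B7,B8}: {B0,B6} ∩ {B0,B7} ∩ {B0,B7,B8} = {B0}; idom=B0

DF walk-up:
  B5←B2: walk B2 to B0
  B5←B3: walk B3→B1 to B0
  B6←B3: walk B3→B1 to B0
  B6←B5: walk B5 to B0
  B7←B4: walk B4→B2 to B0
  B7←B5: walk B5 to B0
  B7←B8: walk B8→B7 to B0
  B9←B6: walk B6 to B0
  B9←B7: walk B7 to B0
  B9←B8: walk B8→B7 to B0
  DF(B0)=∅
  DF(B1)={B5,B6}
  DF(B2)={B5,B7}
  DF(B3)={B5,B6}
  DF(B4)={B7}
  DF(B5)={B6,B7}
  DF(B6)={B9}
  DF(B7)={B7,B9}
  DF(B8)={B7,B9}
  DF(B9)=∅

φ for y: defs {B0,B1,B5,B9}
  DF⁺ = {B5,B6,B7,B9}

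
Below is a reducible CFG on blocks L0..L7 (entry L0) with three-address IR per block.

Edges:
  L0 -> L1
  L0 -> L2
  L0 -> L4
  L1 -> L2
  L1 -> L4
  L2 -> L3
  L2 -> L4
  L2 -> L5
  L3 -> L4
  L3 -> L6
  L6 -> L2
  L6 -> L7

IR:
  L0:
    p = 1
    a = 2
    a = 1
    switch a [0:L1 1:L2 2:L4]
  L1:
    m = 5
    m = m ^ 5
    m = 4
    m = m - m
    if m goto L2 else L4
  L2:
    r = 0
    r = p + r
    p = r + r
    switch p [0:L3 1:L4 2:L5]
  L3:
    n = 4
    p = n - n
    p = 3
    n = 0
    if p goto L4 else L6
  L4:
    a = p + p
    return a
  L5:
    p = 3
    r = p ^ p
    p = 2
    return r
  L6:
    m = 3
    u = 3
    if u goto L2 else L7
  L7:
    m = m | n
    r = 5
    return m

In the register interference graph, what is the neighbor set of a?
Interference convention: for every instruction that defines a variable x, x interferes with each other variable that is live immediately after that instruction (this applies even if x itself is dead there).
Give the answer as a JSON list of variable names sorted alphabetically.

def/use:
  L0 def {a,p} use ∅
  L1 def {m} use ∅
  L2 def {p,r} use {p}
  L3 def {n,p} use ∅
  L4 def {a} use {p}
  L5 def {p,r} use ∅
  L6 def {m,u} use ∅
  L7 def {m,r} use {m,n}

Live sets:
  live L0: ∅→{p}
  live L1: {p}→{p}
  live L2: {p}→{p}
  live L3: ∅→{n,p}
  live L4: {p}→∅
  live L5: ∅→∅
  live L6: {n,p}→{m,n,p}
  live L7: {m,n}→∅

Interference:
  a: {p}
  m: {n,p,r,u}
  n: {m,p,u}
  p: {a,m,n,r,u}
  r: {m,p}
  u: {m,n,p}

N(a) = ["p"]

Answer: ["p"]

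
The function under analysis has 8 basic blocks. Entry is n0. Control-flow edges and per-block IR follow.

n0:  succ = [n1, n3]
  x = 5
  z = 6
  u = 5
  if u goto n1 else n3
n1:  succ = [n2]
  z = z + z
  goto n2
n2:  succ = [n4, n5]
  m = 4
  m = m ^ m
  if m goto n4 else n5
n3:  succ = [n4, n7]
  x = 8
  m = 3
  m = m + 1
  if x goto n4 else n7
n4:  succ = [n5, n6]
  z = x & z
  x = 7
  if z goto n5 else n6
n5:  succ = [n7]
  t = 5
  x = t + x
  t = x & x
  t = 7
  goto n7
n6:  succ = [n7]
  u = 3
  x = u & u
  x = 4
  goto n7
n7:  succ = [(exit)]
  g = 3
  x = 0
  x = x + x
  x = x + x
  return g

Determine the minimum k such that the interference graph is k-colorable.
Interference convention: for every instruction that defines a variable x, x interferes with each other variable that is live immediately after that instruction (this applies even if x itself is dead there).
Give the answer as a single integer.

Answer: 3

Derivation:
Per-block:
  n0: {u,x,z} / ∅
  n1: {z} / {z}
  n2: {m} / ∅
  n3: {m,x} / ∅
  n4: {x,z} / {x,z}
  n5: {t,x} / {x}
  n6: {u,x} / ∅
  n7: {g,x} / ∅

Live sets:
  n0: in=∅ out={x,z}
  n1: in={x,z} out={x,z}
  n2: in={x,z} out={x,z}
  n3: in={z} out={x,z}
  n4: in={x,z} out={x}
  n5: in={x} out=∅
  n6: in=∅ out=∅
  n7: in=∅ out=∅

Interference:
  g — {x}
  m — {x,z}
  t — {x}
  u — {x,z}
  x — {g,m,t,u,z}
  z — {m,u,x}

Chromatic number:
  clique {m,x,z} ⇒ need ≥ 3
  assign g→r1 m→r2 t→r1 u→r2 x→r0 z→r1 — no edge inside a register ⇒ χ ≤ 3
  χ = 3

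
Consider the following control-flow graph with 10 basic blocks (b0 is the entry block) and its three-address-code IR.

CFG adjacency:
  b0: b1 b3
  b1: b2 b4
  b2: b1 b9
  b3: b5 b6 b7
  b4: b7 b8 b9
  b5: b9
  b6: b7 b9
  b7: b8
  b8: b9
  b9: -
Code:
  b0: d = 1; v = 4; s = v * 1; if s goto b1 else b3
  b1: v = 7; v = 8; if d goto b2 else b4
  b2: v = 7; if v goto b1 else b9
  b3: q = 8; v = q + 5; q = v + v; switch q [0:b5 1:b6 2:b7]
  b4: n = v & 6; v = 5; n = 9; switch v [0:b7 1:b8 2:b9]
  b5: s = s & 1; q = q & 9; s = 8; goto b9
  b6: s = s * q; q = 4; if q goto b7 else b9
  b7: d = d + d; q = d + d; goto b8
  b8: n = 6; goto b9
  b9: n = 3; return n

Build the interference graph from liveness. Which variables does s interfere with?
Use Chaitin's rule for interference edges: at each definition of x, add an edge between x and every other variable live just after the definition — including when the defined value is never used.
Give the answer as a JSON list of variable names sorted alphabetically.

Answer: ["d", "q", "v"]

Working:
def/use:
  b0: {d,s,v} / ∅
  b1: {v} / {d}
  b2: {v} / ∅
  b3: {q,v} / ∅
  b4: {n,v} / {v}
  b5: {q,s} / {q,s}
  b6: {q,s} / {q,s}
  b7: {d,q} / {d}
  b8: {n} / ∅
  b9: {n} / ∅

Live sets:
  live b0: ∅→{d,s}
  live b1: {d}→{d,v}
  live b2: {d}→{d}
  live b3: {d,s}→{d,q,s}
  live b4: {d,v}→{d}
  live b5: {q,s}→∅
  live b6: {d,q,s}→{d}
  live b7: {d}→∅
  live b8: ∅→∅
  live b9: ∅→∅

Conflict graph:
  d↔{n,q,s,v}
  n↔{d,v}
  q↔{d,s}
  s↔{d,q,v}
  v↔{d,n,s}

N(s) = ["d", "q", "v"]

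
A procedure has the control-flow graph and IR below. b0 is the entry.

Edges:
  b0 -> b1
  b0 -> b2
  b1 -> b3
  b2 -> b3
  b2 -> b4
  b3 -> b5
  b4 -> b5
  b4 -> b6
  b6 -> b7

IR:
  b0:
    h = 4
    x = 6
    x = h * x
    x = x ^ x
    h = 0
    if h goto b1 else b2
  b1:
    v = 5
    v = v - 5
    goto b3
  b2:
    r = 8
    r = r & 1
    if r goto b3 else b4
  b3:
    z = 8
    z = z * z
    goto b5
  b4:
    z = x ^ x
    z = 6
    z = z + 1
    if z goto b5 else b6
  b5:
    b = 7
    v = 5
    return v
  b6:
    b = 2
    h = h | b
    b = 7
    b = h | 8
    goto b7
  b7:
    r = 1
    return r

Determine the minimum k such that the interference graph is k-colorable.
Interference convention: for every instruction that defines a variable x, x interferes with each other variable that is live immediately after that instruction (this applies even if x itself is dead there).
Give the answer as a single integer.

Answer: 3

Working:
Per-block:
  b0 def {h,x} use ∅
  b1 def {v} use ∅
  b2 def {r} use ∅
  b3 def {z} use ∅
  b4 def {z} use {x}
  b5 def {b,v} use ∅
  b6 def {b,h} use {h}
  b7 def {r} use ∅

Live sets:
  b0 li=∅ lo={h,x}
  b1 li=∅ lo=∅
  b2 li={h,x} lo={h,x}
  b3 li=∅ lo=∅
  b4 li={h,x} lo={h}
  b5 li=∅ lo=∅
  b6 li={h} lo=∅
  b7 li=∅ lo=∅

Conflict graph:
  b: {h}
  h: {b,r,x,z}
  r: {h,x}
  v: ∅
  x: {h,r}
  z: {h}

Registers:
  {h,r,x} pairwise interfere (3-clique) ⇒ χ ≥ 3
  3-colouring: R0={h,v}  R1={b,r,z}  R2={x}
  χ = 3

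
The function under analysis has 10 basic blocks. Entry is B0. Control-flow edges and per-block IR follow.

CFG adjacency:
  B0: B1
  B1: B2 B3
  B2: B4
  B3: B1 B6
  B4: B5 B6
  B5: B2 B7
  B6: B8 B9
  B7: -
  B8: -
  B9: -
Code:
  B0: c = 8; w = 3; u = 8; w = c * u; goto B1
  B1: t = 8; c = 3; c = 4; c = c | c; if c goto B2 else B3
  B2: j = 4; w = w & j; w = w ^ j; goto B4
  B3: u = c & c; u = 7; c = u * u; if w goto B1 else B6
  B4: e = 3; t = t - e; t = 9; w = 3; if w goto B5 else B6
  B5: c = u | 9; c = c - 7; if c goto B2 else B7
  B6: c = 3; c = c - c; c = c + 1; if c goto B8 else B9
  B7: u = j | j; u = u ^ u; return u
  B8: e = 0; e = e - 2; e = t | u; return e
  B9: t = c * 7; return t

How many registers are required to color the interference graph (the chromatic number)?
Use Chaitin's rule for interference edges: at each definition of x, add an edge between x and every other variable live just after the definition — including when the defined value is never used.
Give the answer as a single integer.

Per-block:
  B0: {c,u,w} / ∅
  B1: {c,t} / ∅
  B2: {j,w} / {w}
  B3: {c,u} / {c,w}
  B4: {e,t,w} / {t}
  B5: {c} / {u}
  B6: {c} / ∅
  B7: {u} / {j}
  B8: {e} / {t,u}
  B9: {t} / {c}

Live sets:
  B0 li=∅ lo={u,w}
  B1 li={u,w} lo={c,t,u,w}
  B2 li={t,u,w} lo={j,t,u}
  B3 li={c,t,w} lo={t,u,w}
  B4 li={j,t,u} lo={j,t,u,w}
  B5 li={j,t,u,w} lo={j,t,u,w}
  B6 li={t,u} lo={c,t,u}
  B7 li={j} lo=∅
  B8 li={t,u} lo=∅
  B9 li={c} lo=∅

Interference:
  c: {j,t,u,w}
  e: {j,t,u}
  j: {c,e,t,u,w}
  t: {c,e,j,u,w}
  u: {c,e,j,t,w}
  w: {c,j,t,u}

Chromatic number:
  clique {c,j,t,u,w} ⇒ need ≥ 5
  assign c→c3 e→c3 j→c0 t→c1 u→c2 w→c4 — no edge inside a register ⇒ χ ≤ 5
  χ = 5

Answer: 5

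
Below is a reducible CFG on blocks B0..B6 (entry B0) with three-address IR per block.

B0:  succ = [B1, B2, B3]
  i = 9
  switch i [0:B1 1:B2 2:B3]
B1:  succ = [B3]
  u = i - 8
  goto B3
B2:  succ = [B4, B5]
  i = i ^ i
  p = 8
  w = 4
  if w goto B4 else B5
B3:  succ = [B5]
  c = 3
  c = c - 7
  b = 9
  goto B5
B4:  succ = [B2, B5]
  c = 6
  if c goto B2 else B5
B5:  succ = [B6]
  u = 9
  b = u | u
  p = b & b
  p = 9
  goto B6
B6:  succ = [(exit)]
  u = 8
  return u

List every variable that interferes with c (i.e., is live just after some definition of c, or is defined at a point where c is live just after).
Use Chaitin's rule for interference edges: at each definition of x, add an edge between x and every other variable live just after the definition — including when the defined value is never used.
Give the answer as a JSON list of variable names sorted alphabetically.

Answer: ["i"]

Derivation:
def/use:
  B0 def {i} use ∅
  B1 def {u} use {i}
  B2 def {i,p,w} use {i}
  B3 def {b,c} use ∅
  B4 def {c} use ∅
  B5 def {b,p,u} use ∅
  B6 def {u} use ∅

Backward fixpoint:
  B0: in=∅ out={i}
  B1: in={i} out=∅
  B2: in={i} out={i}
  B3: in=∅ out=∅
  B4: in={i} out={i}
  B5: in=∅ out=∅
  B6: in=∅ out=∅

Interfere edges:
  b: ∅
  c: {i}
  i: {c,p,w}
  p: {i}
  u: ∅
  w: {i}

N(c) = ["i"]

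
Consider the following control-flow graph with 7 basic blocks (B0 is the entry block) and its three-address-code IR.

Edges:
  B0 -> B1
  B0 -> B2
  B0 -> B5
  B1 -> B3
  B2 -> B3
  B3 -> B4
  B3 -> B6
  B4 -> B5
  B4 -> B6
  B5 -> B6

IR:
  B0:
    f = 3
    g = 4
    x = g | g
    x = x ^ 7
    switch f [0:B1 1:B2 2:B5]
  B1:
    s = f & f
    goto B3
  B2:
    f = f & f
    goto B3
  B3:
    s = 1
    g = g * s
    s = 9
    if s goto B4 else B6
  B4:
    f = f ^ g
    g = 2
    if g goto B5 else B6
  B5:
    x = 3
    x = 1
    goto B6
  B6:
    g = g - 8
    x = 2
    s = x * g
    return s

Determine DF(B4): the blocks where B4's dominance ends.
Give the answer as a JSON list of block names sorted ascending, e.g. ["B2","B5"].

idom tree: B1←B0 B2←B0 B3←B0 B4←B3 B5←B0 B6←B0
Dom∩ at merges:
  B3: preds {B1,B2}: {B0,B1} ∩ {B0,B2} = {B0}; idom=B0
  B5: preds {B0,B4}: {B0} ∩ {B0,B3,B4} = {B0}; idom=B0
  B6: preds {B3,B4,B5}: {B0,B3} ∩ {B0,B3,B4} ∩ {B0,B5} = {B0}; idom=B0

DF derivation:
  join B3 pred B1: B1 stop@B0
  join B3 pred B2: B2 stop@B0
  join B5 pred B0: · stop@B0
  join B5 pred B4: B4→B3 stop@B0
  join B6 pred B3: B3 stop@B0
  join B6 pred B4: B4→B3 stop@B0
  join B6 pred B5: B5 stop@B0
  DF(B0)=∅
  DF(B1)={B3}
  DF(B2)={B3}
  DF(B3)={B5,B6}
  DF(B4)={B5,B6}
  DF(B5)={B6}
  DF(B6)=∅

DF(B4) = ["B5", "B6"]

Answer: ["B5", "B6"]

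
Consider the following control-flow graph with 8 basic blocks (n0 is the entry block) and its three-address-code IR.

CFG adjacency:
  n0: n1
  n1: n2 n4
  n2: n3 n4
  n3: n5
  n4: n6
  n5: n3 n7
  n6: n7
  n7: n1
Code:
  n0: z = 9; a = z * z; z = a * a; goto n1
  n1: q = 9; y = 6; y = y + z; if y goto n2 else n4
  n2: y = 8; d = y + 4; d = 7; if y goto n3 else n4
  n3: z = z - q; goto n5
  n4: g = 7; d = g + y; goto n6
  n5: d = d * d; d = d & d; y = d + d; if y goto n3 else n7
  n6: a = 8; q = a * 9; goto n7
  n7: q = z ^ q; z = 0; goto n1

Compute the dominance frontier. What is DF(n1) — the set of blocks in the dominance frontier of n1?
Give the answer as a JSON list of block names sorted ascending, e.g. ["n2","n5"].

Answer: ["n1"]

Analysis:
idom tree: n1←n0 n2←n1 n3←n2 n4←n1 n5←n3 n6←n4 n7←n1
Join-block Dom:
  n1: preds {n0,n7}: {n0} ∩ {n0,n1,n7} = {n0}; idom=n0
  n3: preds {n2,n5}: {n0,n1,n2} ∩ {n0,n1,n2,n3,n5} = {n0,n1,n2}; idom=n2
  n4: preds {n1,n2}: {n0,n1} ∩ {n0,n1,n2} = {n0,n1}; idom=n1
  n7: preds {n5,n6}: {n0,n1,n2,n3,n5} ∩ {n0,n1,n4,n6} = {n0,n1}; idom=n1

DF derivation:
  join n1 pred n0: · stop@n0
  join n1 pred n7: n7→n1 stop@n0
  join n3 pred n2: · stop@n2
  join n3 pred n5: n5→n3 stop@n2
  join n4 pred n1: · stop@n1
  join n4 pred n2: n2 stop@n1
  join n7 pred n5: n5→n3→n2 stop@n1
  join n7 pred n6: n6→n4 stop@n1
  n0: DF=∅
  n1: DF={n1}
  n2: DF={n4,n7}
  n3: DF={n3,n7}
  n4: DF={n7}
  n5: DF={n3,n7}
  n6: DF={n7}
  n7: DF={n1}

DF(n1) = ["n1"]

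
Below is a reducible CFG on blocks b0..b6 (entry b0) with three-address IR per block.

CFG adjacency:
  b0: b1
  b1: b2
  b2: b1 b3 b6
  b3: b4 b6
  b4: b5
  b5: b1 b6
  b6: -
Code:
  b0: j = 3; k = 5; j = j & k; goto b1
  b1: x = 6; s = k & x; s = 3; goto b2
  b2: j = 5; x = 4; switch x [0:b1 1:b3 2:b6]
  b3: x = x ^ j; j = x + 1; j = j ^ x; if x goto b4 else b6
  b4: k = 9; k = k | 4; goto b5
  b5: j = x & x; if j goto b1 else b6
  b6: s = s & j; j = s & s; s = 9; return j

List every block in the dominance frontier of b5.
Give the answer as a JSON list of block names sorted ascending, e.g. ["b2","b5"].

idom tree: b1←b0 b2←b1 b3←b2 b4←b3 b5←b4 b6←b2
Dom at joins:
  b1: preds {b0,b2,b5}: {b0} ∩ {b0,b1,b2} ∩ {b0,b1,b2,b3,b4,b5} = {b0}; idom=b0
  b6: preds {b2,b3,b5}: {b0,b1,b2} ∩ {b0,b1,b2,b3} ∩ {b0,b1,b2,b3,b4,b5} = {b0,b1,b2}; idom=b2

DF walk-up:
  join b1 pred b0: · stop@b0
  join b1 pred b2: b2→b1 stop@b0
  join b1 pred b5: b5→b4→b3→b2→b1 stop@b0
  join b6 pred b2: · stop@b2
  join b6 pred b3: b3 stop@b2
  join b6 pred b5: b5→b4→b3 stop@b2
  b0: DF=∅
  b1: DF={b1}
  b2: DF={b1}
  b3: DF={b1,b6}
  b4: DF={b1,b6}
  b5: DF={b1,b6}
  b6: DF=∅

DF(b5) = ["b1", "b6"]

Answer: ["b1", "b6"]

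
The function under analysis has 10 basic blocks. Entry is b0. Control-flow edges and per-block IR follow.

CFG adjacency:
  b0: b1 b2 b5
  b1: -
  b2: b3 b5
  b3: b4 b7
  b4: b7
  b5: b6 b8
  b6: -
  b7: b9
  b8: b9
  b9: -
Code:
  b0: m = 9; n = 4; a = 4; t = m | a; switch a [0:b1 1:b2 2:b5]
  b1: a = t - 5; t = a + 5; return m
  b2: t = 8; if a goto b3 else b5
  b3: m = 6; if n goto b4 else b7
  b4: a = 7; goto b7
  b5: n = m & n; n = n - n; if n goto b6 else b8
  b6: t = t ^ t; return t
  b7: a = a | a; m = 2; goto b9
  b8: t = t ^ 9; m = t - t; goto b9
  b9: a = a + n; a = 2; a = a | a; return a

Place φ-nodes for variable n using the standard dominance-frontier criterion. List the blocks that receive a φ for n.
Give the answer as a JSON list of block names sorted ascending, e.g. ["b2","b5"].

Answer: ["b9"]

Working:
idom tree: b1←b0 b2←b0 b3←b2 b4←b3 b5←b0 b6←b5 b7←b3 b8←b5 b9←b0
Dom∩ at merges:
  b5: preds {b0,b2}: {b0} ∩ {b0,b2} = {b0}; idom=b0
  b7: preds {b3,b4}: {b0,b2,b3} ∩ {b0,b2,b3,b4} = {b0,b2,b3}; idom=b3
  b9: preds {b7,b8}: {b0,b2,b3,b7} ∩ {b0,b5,b8} = {b0}; idom=b0

DF derivation:
  join b5 pred b0: · stop@b0
  join b5 pred b2: b2 stop@b0
  join b7 pred b3: · stop@b3
  join b7 pred b4: b4 stop@b3
  join b9 pred b7: b7→b3→b2 stop@b0
  join b9 pred b8: b8→b5 stop@b0
  b0: DF=∅
  b1: DF=∅
  b2: DF={b5,b9}
  b3: DF={b9}
  b4: DF={b7}
  b5: DF={b9}
  b6: DF=∅
  b7: DF={b9}
  b8: DF={b9}
  b9: DF=∅

φ for n: defs {b0,b5}
  DF⁺ = {b9}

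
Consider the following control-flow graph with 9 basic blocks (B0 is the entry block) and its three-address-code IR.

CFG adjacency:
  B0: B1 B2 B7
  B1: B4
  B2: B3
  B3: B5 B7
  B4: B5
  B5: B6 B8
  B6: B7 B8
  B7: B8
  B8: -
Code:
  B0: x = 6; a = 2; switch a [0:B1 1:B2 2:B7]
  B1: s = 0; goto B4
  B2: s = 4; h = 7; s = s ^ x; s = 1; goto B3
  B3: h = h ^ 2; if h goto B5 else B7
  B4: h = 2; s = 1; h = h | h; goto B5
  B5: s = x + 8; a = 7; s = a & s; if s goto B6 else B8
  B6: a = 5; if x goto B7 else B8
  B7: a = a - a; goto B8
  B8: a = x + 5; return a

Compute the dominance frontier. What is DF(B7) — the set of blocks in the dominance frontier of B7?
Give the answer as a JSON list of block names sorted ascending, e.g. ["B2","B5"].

Answer: ["B8"]

Working:
idom tree: B1←B0 B2←B0 B3←B2 B4←B1 B5←B0 B6←B5 B7←B0 B8←B0
Dom at joins:
  B5: preds {B3,B4}: {B0,B2,B3} ∩ {B0,B1,B4} = {B0}; idom=B0
  B7: preds {B0,B3,B6}: {B0} ∩ {B0,B2,B3} ∩ {B0,B5,B6} = {B0}; idom=B0
  B8: preds {B5,B6,B7}: {B0,B5} ∩ {B0,B5,B6} ∩ {B0,B7} = {B0}; idom=B0

Frontier:
  B5←B3: walk B3→B2 to B0
  B5←B4: walk B4→B1 to B0
  B7←B0: walk · to B0
  B7←B3: walk B3→B2 to B0
  B7←B6: walk B6→B5 to B0
  B8←B5: walk B5 to B0
  B8←B6: walk B6→B5 to B0
  B8←B7: walk B7 to B0
  DF(B0)=∅
  DF(B1)={B5}
  DF(B2)={B5,B7}
  DF(B3)={B5,B7}
  DF(B4)={B5}
  DF(B5)={B7,B8}
  DF(B6)={B7,B8}
  DF(B7)={B8}
  DF(B8)=∅

DF(B7) = ["B8"]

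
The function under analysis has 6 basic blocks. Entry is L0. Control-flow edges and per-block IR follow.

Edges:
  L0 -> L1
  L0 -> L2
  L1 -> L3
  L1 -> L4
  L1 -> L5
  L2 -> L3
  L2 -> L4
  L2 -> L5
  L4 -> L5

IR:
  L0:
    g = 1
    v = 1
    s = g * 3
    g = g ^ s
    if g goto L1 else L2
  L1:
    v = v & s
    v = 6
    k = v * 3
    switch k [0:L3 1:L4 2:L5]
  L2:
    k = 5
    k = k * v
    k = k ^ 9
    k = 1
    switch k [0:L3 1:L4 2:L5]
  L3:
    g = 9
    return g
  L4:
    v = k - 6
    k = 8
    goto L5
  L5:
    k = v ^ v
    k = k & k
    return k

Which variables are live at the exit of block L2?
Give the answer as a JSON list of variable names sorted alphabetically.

Answer: ["k", "v"]

Working:
Block summaries:
  L0 def {g,s,v} use ∅
  L1 def {k,v} use {s,v}
  L2 def {k} use {v}
  L3 def {g} use ∅
  L4 def {k,v} use {k}
  L5 def {k} use {v}

Backward fixpoint:
  L0: in=∅ out={s,v}
  L1: in={s,v} out={k,v}
  L2: in={v} out={k,v}
  L3: in=∅ out=∅
  L4: in={k} out={v}
  L5: in={v} out=∅

live-out(L2) = ["k", "v"]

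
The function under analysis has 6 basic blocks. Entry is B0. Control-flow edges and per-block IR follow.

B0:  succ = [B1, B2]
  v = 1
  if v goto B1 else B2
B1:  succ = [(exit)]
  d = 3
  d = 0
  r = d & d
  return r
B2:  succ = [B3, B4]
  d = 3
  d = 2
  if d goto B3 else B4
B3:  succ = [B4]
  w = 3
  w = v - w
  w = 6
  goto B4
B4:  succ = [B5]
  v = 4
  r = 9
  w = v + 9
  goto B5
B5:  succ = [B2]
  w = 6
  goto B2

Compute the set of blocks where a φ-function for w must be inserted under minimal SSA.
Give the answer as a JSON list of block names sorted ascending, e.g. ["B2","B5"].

Answer: ["B2", "B4"]

Derivation:
idom tree: B1←B0 B2←B0 B3←B2 B4←B2 B5←B4
Dom∩ at merges:
  B2: preds {B0,B5}: {B0} ∩ {B0,B2,B4,B5} = {B0}; idom=B0
  B4: preds {B2,B3}: {B0,B2} ∩ {B0,B2,B3} = {B0,B2}; idom=B2

DF walk-up:
  B2←B0: walk · to B0
  B2←B5: walk B5→B4→B2 to B0
  B4←B2: walk · to B2
  B4←B3: walk B3 to B2
  DF(B0)=∅
  DF(B1)=∅
  DF(B2)={B2}
  DF(B3)={B4}
  DF(B4)={B2}
  DF(B5)={B2}

φ for w: defs {B3,B4,B5}
  DF⁺ = {B2,B4}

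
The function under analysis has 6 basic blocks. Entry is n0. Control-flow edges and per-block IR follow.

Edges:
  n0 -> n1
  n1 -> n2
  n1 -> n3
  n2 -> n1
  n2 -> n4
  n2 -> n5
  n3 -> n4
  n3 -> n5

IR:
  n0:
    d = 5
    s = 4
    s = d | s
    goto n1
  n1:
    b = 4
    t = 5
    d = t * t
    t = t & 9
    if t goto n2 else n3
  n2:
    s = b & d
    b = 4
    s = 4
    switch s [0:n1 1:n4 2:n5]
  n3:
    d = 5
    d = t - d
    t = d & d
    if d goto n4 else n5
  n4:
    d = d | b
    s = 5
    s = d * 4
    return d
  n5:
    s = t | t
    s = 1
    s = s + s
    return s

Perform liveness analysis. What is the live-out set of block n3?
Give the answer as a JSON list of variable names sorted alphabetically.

Answer: ["b", "d", "t"]

Derivation:
def/use:
  n0: {d,s} / ∅
  n1: {b,d,t} / ∅
  n2: {b,s} / {b,d}
  n3: {d,t} / {t}
  n4: {d,s} / {b,d}
  n5: {s} / {t}

Live sets:
  live n0: ∅→∅
  live n1: ∅→{b,d,t}
  live n2: {b,d,t}→{b,d,t}
  live n3: {b,t}→{b,d,t}
  live n4: {b,d}→∅
  live n5: {t}→∅

live-out(n3) = ["b", "d", "t"]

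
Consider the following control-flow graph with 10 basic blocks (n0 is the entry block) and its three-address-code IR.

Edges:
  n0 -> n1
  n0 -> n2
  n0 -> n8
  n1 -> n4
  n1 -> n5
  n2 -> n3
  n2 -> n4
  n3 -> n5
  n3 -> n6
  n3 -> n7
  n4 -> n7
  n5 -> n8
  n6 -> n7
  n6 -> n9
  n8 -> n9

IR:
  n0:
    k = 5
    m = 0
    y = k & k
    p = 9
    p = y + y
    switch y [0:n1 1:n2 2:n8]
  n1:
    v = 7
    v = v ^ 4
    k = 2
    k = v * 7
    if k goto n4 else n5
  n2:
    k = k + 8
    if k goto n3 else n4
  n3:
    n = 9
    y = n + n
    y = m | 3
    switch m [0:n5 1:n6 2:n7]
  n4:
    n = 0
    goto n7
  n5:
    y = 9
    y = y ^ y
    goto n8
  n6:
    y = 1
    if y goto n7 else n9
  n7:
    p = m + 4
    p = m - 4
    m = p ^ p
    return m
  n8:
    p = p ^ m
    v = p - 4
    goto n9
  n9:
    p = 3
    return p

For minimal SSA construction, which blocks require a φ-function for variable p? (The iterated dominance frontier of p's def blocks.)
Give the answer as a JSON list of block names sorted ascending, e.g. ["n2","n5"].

Answer: ["n9"]

Derivation:
idom tree: n1←n0 n2←n0 n3←n2 n4←n0 n5←n0 n6←n3 n7←n0 n8←n0 n9←n0
Dom∩ at merges:
  n4: preds {n1,n2}: {n0,n1} ∩ {n0,n2} = {n0}; idom=n0
  n5: preds {n1,n3}: {n0,n1} ∩ {n0,n2,n3} = {n0}; idom=n0
  n7: preds {n3,n4,n6}: {n0,n2,n3} ∩ {n0,n4} ∩ {n0,n2,n3,n6} = {n0}; idom=n0
  n8: preds {n0,n5}: {n0} ∩ {n0,n5} = {n0}; idom=n0
  n9: preds {n6,n8}: {n0,n2,n3,n6} ∩ {n0,n8} = {n0}; idom=n0

Frontier:
  join n4 pred n1: n1 stop@n0
  join n4 pred n2: n2 stop@n0
  join n5 pred n1: n1 stop@n0
  join n5 pred n3: n3→n2 stop@n0
  join n7 pred n3: n3→n2 stop@n0
  join n7 pred n4: n4 stop@n0
  join n7 pred n6: n6→n3→n2 stop@n0
  join n8 pred n0: · stop@n0
  join n8 pred n5: n5 stop@n0
  join n9 pred n6: n6→n3→n2 stop@n0
  join n9 pred n8: n8 stop@n0
  n0: DF=∅
  n1: DF={n4,n5}
  n2: DF={n4,n5,n7,n9}
  n3: DF={n5,n7,n9}
  n4: DF={n7}
  n5: DF={n8}
  n6: DF={n7,n9}
  n7: DF=∅
  n8: DF={n9}
  n9: DF=∅

φ for p: defs {n0,n7,n8,n9}
  DF⁺ = {n9}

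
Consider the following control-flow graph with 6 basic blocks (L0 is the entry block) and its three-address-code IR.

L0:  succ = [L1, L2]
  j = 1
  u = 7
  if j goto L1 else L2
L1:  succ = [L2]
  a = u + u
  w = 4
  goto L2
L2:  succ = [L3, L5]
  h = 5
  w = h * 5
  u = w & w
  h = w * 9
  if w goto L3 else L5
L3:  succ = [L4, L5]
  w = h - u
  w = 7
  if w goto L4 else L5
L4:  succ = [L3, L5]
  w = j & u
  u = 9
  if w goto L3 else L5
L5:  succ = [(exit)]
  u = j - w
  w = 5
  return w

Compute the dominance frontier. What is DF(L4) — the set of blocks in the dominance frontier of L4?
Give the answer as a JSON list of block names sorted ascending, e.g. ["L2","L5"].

idom tree: L1←L0 L2←L0 L3←L2 L4←L3 L5←L2
Dom∩ at merges:
  L2: preds {L0,L1}: {L0} ∩ {L0,L1} = {L0}; idom=L0
  L3: preds {L2,L4}: {L0,L2} ∩ {L0,L2,L3,L4} = {L0,L2}; idom=L2
  L5: preds {L2,L3,L4}: {L0,L2} ∩ {L0,L2,L3} ∩ {L0,L2,L3,L4} = {L0,L2}; idom=L2

DF walk-up:
  L2←L0: walk · to L0
  L2←L1: walk L1 to L0
  L3←L2: walk · to L2
  L3←L4: walk L4→L3 to L2
  L5←L2: walk · to L2
  L5←L3: walk L3 to L2
  L5←L4: walk L4→L3 to L2
  DF(L0)=∅
  DF(L1)={L2}
  DF(L2)=∅
  DF(L3)={L3,L5}
  DF(L4)={L3,L5}
  DF(L5)=∅

DF(L4) = ["L3", "L5"]

Answer: ["L3", "L5"]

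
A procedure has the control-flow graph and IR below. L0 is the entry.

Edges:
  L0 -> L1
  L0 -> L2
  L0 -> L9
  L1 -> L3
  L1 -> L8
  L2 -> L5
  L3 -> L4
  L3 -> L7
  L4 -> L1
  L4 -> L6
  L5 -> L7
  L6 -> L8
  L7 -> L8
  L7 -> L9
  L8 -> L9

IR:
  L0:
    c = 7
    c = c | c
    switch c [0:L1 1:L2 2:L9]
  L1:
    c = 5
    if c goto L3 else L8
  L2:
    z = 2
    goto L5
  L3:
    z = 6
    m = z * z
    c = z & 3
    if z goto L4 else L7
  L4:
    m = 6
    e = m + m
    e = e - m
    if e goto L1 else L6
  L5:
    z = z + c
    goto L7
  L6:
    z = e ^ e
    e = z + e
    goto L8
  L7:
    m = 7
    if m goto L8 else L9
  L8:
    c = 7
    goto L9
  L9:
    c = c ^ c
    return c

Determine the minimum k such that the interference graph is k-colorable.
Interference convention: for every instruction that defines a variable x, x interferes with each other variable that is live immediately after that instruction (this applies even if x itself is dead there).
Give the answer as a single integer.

def/use:
  L0 def {c} use ∅
  L1 def {c} use ∅
  L2 def {z} use ∅
  L3 def {c,m,z} use ∅
  L4 def {e,m} use ∅
  L5 def {z} use {c,z}
  L6 def {e,z} use {e}
  L7 def {m} use ∅
  L8 def {c} use ∅
  L9 def {c} use {c}

Live sets:
  L0 li=∅ lo={c}
  L1 li=∅ lo=∅
  L2 li={c} lo={c,z}
  L3 li=∅ lo={c}
  L4 li=∅ lo={e}
  L5 li={c,z} lo={c}
  L6 li={e} lo=∅
  L7 li={c} lo={c}
  L8 li=∅ lo={c}
  L9 li={c} lo=∅

Interfere edges:
  c↔{m,z}
  e↔{m,z}
  m↔{c,e,z}
  z↔{c,e,m}

Chromatic number:
  lower bound: {c,m,z} mutually conflict ⇒ χ ≥ 3
  assign c→r2 e→r2 m→r0 z→r1 — no edge inside a register ⇒ χ ≤ 3
  χ = 3

Answer: 3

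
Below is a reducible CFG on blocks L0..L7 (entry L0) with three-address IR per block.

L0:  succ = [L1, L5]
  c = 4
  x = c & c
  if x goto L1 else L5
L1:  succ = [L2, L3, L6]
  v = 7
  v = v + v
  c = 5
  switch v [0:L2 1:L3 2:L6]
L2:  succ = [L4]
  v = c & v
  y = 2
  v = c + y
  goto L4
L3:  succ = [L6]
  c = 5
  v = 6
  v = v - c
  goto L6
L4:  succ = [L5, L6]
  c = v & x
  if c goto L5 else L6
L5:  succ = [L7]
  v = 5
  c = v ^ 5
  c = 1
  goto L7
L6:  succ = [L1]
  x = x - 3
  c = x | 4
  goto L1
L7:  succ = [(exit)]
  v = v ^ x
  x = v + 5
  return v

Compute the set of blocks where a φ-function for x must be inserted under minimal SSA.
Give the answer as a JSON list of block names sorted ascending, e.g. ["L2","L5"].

Answer: ["L1", "L5"]

Working:
idom tree: L1←L0 L2←L1 L3←L1 L4←L2 L5←L0 L6←L1 L7←L5
Join-block Dom:
  L1: preds {L0,L6}: {L0} ∩ {L0,L1,L6} = {L0}; idom=L0
  L5: preds {L0,L4}: {L0} ∩ {L0,L1,L2,L4} = {L0}; idom=L0
  L6: preds {L1,L3,L4}: {L0,L1} ∩ {L0,L1,L3} ∩ {L0,L1,L2,L4} = {L0,L1}; idom=L1

DF derivation:
  join L1 pred L0: · stop@L0
  join L1 pred L6: L6→L1 stop@L0
  join L5 pred L0: · stop@L0
  join L5 pred L4: L4→L2→L1 stop@L0
  join L6 pred L1: · stop@L1
  join L6 pred L3: L3 stop@L1
  join L6 pred L4: L4→L2 stop@L1
  L0 → ∅
  L1 → {L1,L5}
  L2 → {L5,L6}
  L3 → {L6}
  L4 → {L5,L6}
  L5 → ∅
  L6 → {L1}
  L7 → ∅

φ for x: defs {L0,L6,L7}
  DF⁺ = {L1,L5}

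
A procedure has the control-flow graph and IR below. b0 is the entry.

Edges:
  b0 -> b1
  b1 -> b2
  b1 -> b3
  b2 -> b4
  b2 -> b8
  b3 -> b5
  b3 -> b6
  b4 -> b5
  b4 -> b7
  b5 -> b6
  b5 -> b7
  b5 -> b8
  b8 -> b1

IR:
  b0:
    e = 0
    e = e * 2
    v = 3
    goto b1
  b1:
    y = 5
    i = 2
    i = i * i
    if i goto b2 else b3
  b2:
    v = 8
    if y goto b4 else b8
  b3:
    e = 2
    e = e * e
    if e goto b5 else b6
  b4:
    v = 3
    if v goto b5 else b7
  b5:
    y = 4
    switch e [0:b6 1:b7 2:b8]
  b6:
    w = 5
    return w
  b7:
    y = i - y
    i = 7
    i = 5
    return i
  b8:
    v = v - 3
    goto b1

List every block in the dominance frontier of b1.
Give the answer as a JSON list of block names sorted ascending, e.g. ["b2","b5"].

Answer: ["b1"]

Working:
idom tree: b1←b0 b2←b1 b3←b1 b4←b2 b5←b1 b6←b1 b7←b1 b8←b1
Dom at joins:
  b1: preds {b0,b8}: {b0} ∩ {b0,b1,b8} = {b0}; idom=b0
  b5: preds {b3,b4}: {b0,b1,b3} ∩ {b0,b1,b2,b4} = {b0,b1}; idom=b1
  b6: preds {b3,b5}: {b0,b1,b3} ∩ {b0,b1,b5} = {b0,b1}; idom=b1
  b7: preds {b4,b5}: {b0,b1,b2,b4} ∩ {b0,b1,b5} = {b0,b1}; idom=b1
  b8: preds {b2,b5}: {b0,b1,b2} ∩ {b0,b1,b5} = {b0,b1}; idom=b1

DF derivation:
  join b1 pred b0: · stop@b0
  join b1 pred b8: b8→b1 stop@b0
  join b5 pred b3: b3 stop@b1
  join b5 pred b4: b4→b2 stop@b1
  join b6 pred b3: b3 stop@b1
  join b6 pred b5: b5 stop@b1
  join b7 pred b4: b4→b2 stop@b1
  join b7 pred b5: b5 stop@b1
  join b8 pred b2: b2 stop@b1
  join b8 pred b5: b5 stop@b1
  b0: DF=∅
  b1: DF={b1}
  b2: DF={b5,b7,b8}
  b3: DF={b5,b6}
  b4: DF={b5,b7}
  b5: DF={b6,b7,b8}
  b6: DF=∅
  b7: DF=∅
  b8: DF={b1}

DF(b1) = ["b1"]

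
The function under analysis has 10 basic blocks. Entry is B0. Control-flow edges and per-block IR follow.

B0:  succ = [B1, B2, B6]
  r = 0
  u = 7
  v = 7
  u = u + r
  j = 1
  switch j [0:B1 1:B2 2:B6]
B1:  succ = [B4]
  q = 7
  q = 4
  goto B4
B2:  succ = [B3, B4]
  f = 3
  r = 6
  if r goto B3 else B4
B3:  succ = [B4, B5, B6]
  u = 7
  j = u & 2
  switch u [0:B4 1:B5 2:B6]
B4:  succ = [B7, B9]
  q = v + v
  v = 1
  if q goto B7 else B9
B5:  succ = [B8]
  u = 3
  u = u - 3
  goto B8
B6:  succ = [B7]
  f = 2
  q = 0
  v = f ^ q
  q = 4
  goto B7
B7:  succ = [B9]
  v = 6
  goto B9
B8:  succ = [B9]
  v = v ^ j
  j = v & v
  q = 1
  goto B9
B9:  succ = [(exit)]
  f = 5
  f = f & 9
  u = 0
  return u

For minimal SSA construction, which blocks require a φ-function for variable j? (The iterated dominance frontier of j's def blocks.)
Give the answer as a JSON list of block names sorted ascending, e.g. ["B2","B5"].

idom tree: B1←B0 B2←B0 B3←B2 B4←B0 B5←B3 B6←B0 B7←B0 B8←B5 B9←B0
Dom at joins:
  B4: preds {B1,B2,B3}: {B0,B1} ∩ {B0,B2} ∩ {B0,B2,B3} = {B0}; idom=B0
  B6: preds {B0,B3}: {B0} ∩ {B0,B2,B3} = {B0}; idom=B0
  B7: preds {B4,B6}: {B0,B4} ∩ {B0,B6} = {B0}; idom=B0
  B9: preds {B4,B7,B8}: {B0,B4} ∩ {B0,B7} ∩ {B0,B2,B3,B5,B8} = {B0}; idom=B0

DF derivation:
  join B4 pred B1: B1 stop@B0
  join B4 pred B2: B2 stop@B0
  join B4 pred B3: B3→B2 stop@B0
  join B6 pred B0: · stop@B0
  join B6 pred B3: B3→B2 stop@B0
  join B7 pred B4: B4 stop@B0
  join B7 pred B6: B6 stop@B0
  join B9 pred B4: B4 stop@B0
  join B9 pred B7: B7 stop@B0
  join B9 pred B8: B8→B5→B3→B2 stop@B0
  B0: DF=∅
  B1: DF={B4}
  B2: DF={B4,B6,B9}
  B3: DF={B4,B6,B9}
  B4: DF={B7,B9}
  B5: DF={B9}
  B6: DF={B7}
  B7: DF={B9}
  B8: DF={B9}
  B9: DF=∅

φ for j: defs {B0,B3,B8}
  DF⁺ = {B4,B6,B7,B9}

Answer: ["B4", "B6", "B7", "B9"]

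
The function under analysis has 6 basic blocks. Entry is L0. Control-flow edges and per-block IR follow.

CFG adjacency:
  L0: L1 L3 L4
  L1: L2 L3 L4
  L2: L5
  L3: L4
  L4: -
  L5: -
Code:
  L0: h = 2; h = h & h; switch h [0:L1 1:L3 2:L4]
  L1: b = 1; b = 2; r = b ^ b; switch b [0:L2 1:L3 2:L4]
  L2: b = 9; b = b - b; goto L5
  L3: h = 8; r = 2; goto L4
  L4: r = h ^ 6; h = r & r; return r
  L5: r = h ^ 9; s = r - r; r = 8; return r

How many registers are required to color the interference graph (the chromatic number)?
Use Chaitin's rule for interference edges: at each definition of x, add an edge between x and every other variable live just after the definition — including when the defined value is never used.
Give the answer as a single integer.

Block summaries:
  L0 def {h} use ∅
  L1 def {b,r} use ∅
  L2 def {b} use ∅
  L3 def {h,r} use ∅
  L4 def {h,r} use {h}
  L5 def {r,s} use {h}

Liveness:
  L0: in=∅ out={h}
  L1: in={h} out={h}
  L2: in={h} out={h}
  L3: in=∅ out={h}
  L4: in={h} out=∅
  L5: in={h} out=∅

Conflict graph:
  b — {h,r}
  h — {b,r}
  r — {b,h}
  s — ∅

Colouring:
  clique {b,h,r} ⇒ need ≥ 3
  assign b→R0 h→R1 r→R2 s→R0 — no edge inside a register ⇒ χ ≤ 3
  χ = 3

Answer: 3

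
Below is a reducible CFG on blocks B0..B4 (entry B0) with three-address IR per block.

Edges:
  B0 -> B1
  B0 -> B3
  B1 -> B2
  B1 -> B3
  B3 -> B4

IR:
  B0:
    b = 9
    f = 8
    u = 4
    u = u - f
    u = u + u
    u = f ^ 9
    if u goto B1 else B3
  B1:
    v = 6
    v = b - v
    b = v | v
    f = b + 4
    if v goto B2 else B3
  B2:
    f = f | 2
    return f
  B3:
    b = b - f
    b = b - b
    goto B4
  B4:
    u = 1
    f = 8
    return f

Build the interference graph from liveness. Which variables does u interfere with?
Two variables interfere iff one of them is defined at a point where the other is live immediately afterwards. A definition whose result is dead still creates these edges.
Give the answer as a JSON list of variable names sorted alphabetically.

Answer: ["b", "f"]

Analysis:
Block summaries:
  B0: def={b,f,u} ue=∅
  B1: def={b,f,v} ue={b}
  B2: def={f} ue={f}
  B3: def={b} ue={b,f}
  B4: def={f,u} ue=∅

Live sets:
  B0 li=∅ lo={b,f}
  B1 li={b} lo={b,f}
  B2 li={f} lo=∅
  B3 li={b,f} lo=∅
  B4 li=∅ lo=∅

Interfere edges:
  b — {f,u,v}
  f — {b,u,v}
  u — {b,f}
  v — {b,f}

N(u) = ["b", "f"]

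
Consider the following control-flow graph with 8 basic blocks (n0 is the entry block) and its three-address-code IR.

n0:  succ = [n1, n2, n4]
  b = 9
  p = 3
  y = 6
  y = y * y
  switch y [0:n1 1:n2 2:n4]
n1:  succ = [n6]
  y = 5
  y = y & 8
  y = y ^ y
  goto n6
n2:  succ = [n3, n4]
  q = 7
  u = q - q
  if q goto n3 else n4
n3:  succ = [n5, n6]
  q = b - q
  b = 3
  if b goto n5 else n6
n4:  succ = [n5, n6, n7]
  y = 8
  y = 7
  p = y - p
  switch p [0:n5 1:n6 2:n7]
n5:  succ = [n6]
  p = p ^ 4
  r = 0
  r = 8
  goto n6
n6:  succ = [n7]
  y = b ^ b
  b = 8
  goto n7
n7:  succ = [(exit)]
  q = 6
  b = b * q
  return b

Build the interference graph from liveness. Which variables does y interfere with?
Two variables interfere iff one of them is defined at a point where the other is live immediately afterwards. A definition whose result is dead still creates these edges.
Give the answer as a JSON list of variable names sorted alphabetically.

Answer: ["b", "p"]

Analysis:
def/use:
  n0: {b,p,y} / ∅
  n1: {y} / ∅
  n2: {q,u} / ∅
  n3: {b,q} / {b,q}
  n4: {p,y} / {p}
  n5: {p,r} / {p}
  n6: {b,y} / {b}
  n7: {b,q} / {b}

Liveness:
  n0 li=∅ lo={b,p}
  n1 li={b} lo={b}
  n2 li={b,p} lo={b,p,q}
  n3 li={b,p,q} lo={b,p}
  n4 li={b,p} lo={b,p}
  n5 li={b,p} lo={b}
  n6 li={b} lo={b}
  n7 li={b} lo=∅

Conflict graph:
  b — {p,q,r,u,y}
  p — {b,q,u,y}
  q — {b,p,u}
  r — {b}
  u — {b,p,q}
  y — {b,p}

N(y) = ["b", "p"]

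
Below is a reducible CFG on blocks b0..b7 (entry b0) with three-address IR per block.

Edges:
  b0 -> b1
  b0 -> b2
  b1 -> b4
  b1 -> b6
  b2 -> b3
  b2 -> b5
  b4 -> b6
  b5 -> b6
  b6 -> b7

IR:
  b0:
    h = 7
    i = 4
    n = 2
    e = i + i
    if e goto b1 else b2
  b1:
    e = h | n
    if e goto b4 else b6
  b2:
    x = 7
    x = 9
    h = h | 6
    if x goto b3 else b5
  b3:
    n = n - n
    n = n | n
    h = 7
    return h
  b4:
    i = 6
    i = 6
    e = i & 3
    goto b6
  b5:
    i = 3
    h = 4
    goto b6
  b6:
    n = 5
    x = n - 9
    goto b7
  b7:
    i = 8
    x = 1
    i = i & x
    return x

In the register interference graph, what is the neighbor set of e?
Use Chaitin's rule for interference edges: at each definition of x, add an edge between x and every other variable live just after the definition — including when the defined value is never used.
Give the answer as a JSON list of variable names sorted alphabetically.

Block summaries:
  b0: def={e,h,i,n} ue=∅
  b1: def={e} ue={h,n}
  b2: def={h,x} ue={h}
  b3: def={h,n} ue={n}
  b4: def={e,i} ue=∅
  b5: def={h,i} ue=∅
  b6: def={n,x} ue=∅
  b7: def={i,x} ue=∅

Liveness:
  b0 li=∅ lo={h,n}
  b1 li={h,n} lo=∅
  b2 li={h,n} lo={n}
  b3 li={n} lo=∅
  b4 li=∅ lo=∅
  b5 li=∅ lo=∅
  b6 li=∅ lo=∅
  b7 li=∅ lo=∅

Interfere edges:
  e — {h,n}
  h — {e,i,n,x}
  i — {h,n,x}
  n — {e,h,i,x}
  x — {h,i,n}

N(e) = ["h", "n"]

Answer: ["h", "n"]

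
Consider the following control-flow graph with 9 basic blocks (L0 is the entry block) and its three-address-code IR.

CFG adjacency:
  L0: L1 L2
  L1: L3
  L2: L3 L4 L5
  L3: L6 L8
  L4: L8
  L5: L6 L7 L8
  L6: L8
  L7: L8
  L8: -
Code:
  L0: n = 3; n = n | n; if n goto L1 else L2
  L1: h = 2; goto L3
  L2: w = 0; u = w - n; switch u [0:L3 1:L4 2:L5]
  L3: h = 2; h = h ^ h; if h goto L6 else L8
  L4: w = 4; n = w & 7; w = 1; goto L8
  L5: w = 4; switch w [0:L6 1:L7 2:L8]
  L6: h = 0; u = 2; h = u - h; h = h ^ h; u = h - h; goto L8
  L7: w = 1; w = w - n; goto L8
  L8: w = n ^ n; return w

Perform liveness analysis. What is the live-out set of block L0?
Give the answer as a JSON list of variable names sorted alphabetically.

Answer: ["n"]

Derivation:
def/use:
  L0: def={n} ue=∅
  L1: def={h} ue=∅
  L2: def={u,w} ue={n}
  L3: def={h} ue=∅
  L4: def={n,w} ue=∅
  L5: def={w} ue=∅
  L6: def={h,u} ue=∅
  L7: def={w} ue={n}
  L8: def={w} ue={n}

Liveness:
  L0: in=∅ out={n}
  L1: in={n} out={n}
  L2: in={n} out={n}
  L3: in={n} out={n}
  L4: in=∅ out={n}
  L5: in={n} out={n}
  L6: in={n} out={n}
  L7: in={n} out={n}
  L8: in={n} out=∅

live-out(L0) = ["n"]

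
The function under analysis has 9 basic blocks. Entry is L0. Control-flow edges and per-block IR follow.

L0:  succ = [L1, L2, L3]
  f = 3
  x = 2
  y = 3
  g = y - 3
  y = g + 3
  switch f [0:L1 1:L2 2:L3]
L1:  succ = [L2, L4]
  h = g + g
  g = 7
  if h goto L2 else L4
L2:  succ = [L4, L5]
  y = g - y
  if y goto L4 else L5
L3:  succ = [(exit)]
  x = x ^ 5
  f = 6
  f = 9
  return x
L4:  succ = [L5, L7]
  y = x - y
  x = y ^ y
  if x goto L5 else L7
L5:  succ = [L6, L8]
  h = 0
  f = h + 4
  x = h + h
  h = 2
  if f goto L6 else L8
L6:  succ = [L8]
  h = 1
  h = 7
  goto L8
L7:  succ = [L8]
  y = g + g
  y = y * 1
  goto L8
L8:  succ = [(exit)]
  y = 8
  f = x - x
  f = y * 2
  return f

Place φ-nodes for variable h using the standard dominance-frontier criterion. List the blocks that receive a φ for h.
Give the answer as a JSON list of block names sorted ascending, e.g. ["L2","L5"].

Answer: ["L2", "L4", "L5", "L8"]

Analysis:
idom tree: L1←L0 L2←L0 L3←L0 L4←L0 L5←L0 L6←L5 L7←L4 L8←L0
Dom at joins:
  L2: preds {L0,L1}: {L0} ∩ {L0,L1} = {L0}; idom=L0
  L4: preds {L1,L2}: {L0,L1} ∩ {L0,L2} = {L0}; idom=L0
  L5: preds {L2,L4}: {L0,L2} ∩ {L0,L4} = {L0}; idom=L0
  L8: preds {L5,L6,L7}: {L0,L5} ∩ {L0,L5,L6} ∩ {L0,L4,L7} = {L0}; idom=L0

DF derivation:
  L2←L0: walk · to L0
  L2←L1: walk L1 to L0
  L4←L1: walk L1 to L0
  L4←L2: walk L2 to L0
  L5←L2: walk L2 to L0
  L5←L4: walk L4 to L0
  L8←L5: walk L5 to L0
  L8←L6: walk L6→L5 to L0
  L8←L7: walk L7→L4 to L0
  DF(L0)=∅
  DF(L1)={L2,L4}
  DF(L2)={L4,L5}
  DF(L3)=∅
  DF(L4)={L5,L8}
  DF(L5)={L8}
  DF(L6)={L8}
  DF(L7)={L8}
  DF(L8)=∅

φ for h: defs {L1,L5,L6}
  DF⁺ = {L2,L4,L5,L8}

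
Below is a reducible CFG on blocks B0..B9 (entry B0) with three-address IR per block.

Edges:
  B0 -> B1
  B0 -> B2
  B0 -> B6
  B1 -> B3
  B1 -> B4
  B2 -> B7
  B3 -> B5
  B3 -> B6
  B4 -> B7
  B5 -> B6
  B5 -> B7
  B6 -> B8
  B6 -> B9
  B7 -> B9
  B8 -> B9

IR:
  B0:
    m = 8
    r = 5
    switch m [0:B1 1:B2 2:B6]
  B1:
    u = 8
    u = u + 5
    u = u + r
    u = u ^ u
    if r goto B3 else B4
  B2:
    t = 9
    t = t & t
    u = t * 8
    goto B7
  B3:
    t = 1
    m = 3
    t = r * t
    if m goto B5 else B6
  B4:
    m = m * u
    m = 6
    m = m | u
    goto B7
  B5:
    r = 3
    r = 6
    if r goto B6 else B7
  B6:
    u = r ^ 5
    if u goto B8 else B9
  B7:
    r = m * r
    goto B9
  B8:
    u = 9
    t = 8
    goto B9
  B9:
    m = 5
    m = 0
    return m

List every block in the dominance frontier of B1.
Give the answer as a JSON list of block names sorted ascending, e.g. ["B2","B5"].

idom tree: B1←B0 B2←B0 B3←B1 B4←B1 B5←B3 B6←B0 B7←B0 B8←B6 B9←B0
Join-block Dom:
  B6: preds {B0,B3,B5}: {B0} ∩ {B0,B1,B3} ∩ {B0,B1,B3,B5} = {B0}; idom=B0
  B7: preds {B2,B4,B5}: {B0,B2} ∩ {B0,B1,B4} ∩ {B0,B1,B3,B5} = {B0}; idom=B0
  B9: preds {B6,B7,B8}: {B0,B6} ∩ {B0,B7} ∩ {B0,B6,B8} = {B0}; idom=B0

DF derivation:
  join B6 pred B0: · stop@B0
  join B6 pred B3: B3→B1 stop@B0
  join B6 pred B5: B5→B3→B1 stop@B0
  join B7 pred B2: B2 stop@B0
  join B7 pred B4: B4→B1 stop@B0
  join B7 pred B5: B5→B3→B1 stop@B0
  join B9 pred B6: B6 stop@B0
  join B9 pred B7: B7 stop@B0
  join B9 pred B8: B8→B6 stop@B0
  B0 → ∅
  B1 → {B6,B7}
  B2 → {B7}
  B3 → {B6,B7}
  B4 → {B7}
  B5 → {B6,B7}
  B6 → {B9}
  B7 → {B9}
  B8 → {B9}
  B9 → ∅

DF(B1) = ["B6", "B7"]

Answer: ["B6", "B7"]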